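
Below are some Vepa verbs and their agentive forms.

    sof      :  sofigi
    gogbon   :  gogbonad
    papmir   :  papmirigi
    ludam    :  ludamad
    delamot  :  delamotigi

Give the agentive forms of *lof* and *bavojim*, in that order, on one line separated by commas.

lofigi, bavojimad

The pattern is nasality of the final consonant: -ad when the stem ends in a nasal (*gogbon*, *ludam*); -igi when the stem ends in a non-nasal consonant (*sof*, *papmir*, *delamot*).
Since the final consonant of *lof* is /f/ (non-nasal), it takes -igi, giving *lofigi*.
Since the final consonant of *bavojim* is /m/ (a nasal), it takes -ad, giving *bavojimad*.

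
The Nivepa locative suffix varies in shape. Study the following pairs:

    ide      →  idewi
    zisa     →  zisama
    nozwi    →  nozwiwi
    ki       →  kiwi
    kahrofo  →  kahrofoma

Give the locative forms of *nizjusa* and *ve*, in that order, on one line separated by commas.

nizjusama, vewi

Looking at the last vowel of each stem: -wi when the last vowel of the stem is a front vowel (*ide*, *nozwi*, *ki*); -ma when the last vowel of the stem is a back vowel (*zisa*, *kahrofo*).
The last vowel of *nizjusa* is /a/, which is a back vowel, so the suffix is -ma, giving *nizjusama*.
*ve* — last vowel /e/ (a front vowel) → -wi → *vewi*.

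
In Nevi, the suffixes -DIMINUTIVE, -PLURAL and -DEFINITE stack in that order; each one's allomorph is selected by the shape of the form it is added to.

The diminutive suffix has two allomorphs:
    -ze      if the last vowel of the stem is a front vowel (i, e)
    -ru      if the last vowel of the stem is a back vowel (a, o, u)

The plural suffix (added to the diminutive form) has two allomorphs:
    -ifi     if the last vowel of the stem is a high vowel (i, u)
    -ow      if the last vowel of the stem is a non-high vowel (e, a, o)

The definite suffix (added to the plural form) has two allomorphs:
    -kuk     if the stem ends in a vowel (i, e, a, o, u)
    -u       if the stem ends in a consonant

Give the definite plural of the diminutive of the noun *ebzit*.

ebzitzeowu

Since the last vowel of *ebzit* is /i/ (a front vowel), it takes -ze, giving *ebzitze*.
The diminutive form *ebzitze*: last vowel = /e/, a non-high vowel → -ow → *ebzitzeow*.
The plural form *ebzitzeow* — final sound /w/ (a consonant) → -u → *ebzitzeowu*.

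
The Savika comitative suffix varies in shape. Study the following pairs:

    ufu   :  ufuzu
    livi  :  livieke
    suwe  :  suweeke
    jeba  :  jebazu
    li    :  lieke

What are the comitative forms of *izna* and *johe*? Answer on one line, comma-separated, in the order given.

The pattern is front/back vowel harmony: -eke when the last vowel of the stem is a front vowel (*livi*, *suwe*, *li*); -zu when the last vowel of the stem is a back vowel (*ufu*, *jeba*).
*izna*: last vowel = /a/, a back vowel → -zu → *iznazu*.
*johe*: last vowel = /e/, a front vowel → -eke → *joheeke*.

iznazu, joheeke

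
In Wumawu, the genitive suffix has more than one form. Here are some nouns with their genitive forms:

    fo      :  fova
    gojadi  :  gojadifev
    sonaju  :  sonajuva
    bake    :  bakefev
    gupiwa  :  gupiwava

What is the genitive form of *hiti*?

hitifev

The alternation tracks the last vowel of the stem — -fev when the last vowel of the stem is a front vowel (*gojadi*, *bake*); -va when the last vowel of the stem is a back vowel (*fo*, *sonaju*, *gupiwa*).
The last vowel of *hiti* is /i/, which is a front vowel, so the suffix is -fev, giving *hitifev*.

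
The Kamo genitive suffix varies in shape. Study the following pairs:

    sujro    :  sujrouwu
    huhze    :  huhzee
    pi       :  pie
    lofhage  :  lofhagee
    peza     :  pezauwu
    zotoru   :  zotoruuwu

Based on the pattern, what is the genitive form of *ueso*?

The suffix is conditioned by the last vowel: -e when the last vowel of the stem is a front vowel (*huhze*, *pi*, *lofhage*); -uwu when the last vowel of the stem is a back vowel (*sujro*, *peza*, *zotoru*).
Since the last vowel of *ueso* is /o/ (a back vowel), it takes -uwu, giving *uesouwu*.

uesouwu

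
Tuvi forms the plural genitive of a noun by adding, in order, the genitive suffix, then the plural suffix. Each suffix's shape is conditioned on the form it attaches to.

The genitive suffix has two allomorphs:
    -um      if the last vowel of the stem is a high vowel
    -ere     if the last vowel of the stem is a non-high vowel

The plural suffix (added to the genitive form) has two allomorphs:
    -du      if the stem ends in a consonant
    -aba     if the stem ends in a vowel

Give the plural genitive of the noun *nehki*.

Since the last vowel of *nehki* is /i/ (a high vowel), it takes -um, giving *nehkium*.
The final sound of the genitive form *nehkium* is /m/, which is a consonant, so the plural suffix is -du, giving *nehkiumdu*.

nehkiumdu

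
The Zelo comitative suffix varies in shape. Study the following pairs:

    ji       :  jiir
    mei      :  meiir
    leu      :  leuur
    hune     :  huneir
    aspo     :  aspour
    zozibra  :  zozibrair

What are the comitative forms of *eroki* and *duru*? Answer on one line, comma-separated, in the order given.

The alternation tracks the last vowel of the stem — -ur when the last vowel of the stem is a rounded vowel (*leu*, *aspo*); -ir when the last vowel of the stem is an unrounded vowel (*ji*, *mei*, *hune*, *zozibra*).
*eroki* — last vowel /i/ (an unrounded vowel) → -ir → *erokiir*.
*duru* — last vowel /u/ (a rounded vowel) → -ur → *duruur*.

erokiir, duruur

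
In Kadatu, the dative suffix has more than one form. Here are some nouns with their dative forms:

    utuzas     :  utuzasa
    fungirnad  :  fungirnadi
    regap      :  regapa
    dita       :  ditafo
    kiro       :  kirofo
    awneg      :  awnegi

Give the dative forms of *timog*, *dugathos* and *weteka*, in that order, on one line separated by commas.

Looking at the final sound of each stem: -a when the stem ends in a voiceless consonant (*utuzas*, *regap*); -i when the stem ends in a voiced consonant (*fungirnad*, *awneg*); -fo when the stem ends in a vowel (*dita*, *kiro*).
*timog* — final sound /g/ (a voiced consonant) → -i → *timogi*.
Since the final sound of *dugathos* is /s/ (a voiceless consonant), it takes -a, giving *dugathosa*.
*weteka*: final sound = /a/, a vowel → -fo → *wetekafo*.

timogi, dugathosa, wetekafo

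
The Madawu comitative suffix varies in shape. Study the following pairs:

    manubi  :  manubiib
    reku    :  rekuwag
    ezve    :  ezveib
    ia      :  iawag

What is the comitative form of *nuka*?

nukawag

The pattern is front/back vowel harmony: -ib when the last vowel of the stem is a front vowel (*manubi*, *ezve*); -wag when the last vowel of the stem is a back vowel (*reku*, *ia*).
The last vowel of *nuka* is /a/, which is a back vowel, so the suffix is -wag, giving *nukawag*.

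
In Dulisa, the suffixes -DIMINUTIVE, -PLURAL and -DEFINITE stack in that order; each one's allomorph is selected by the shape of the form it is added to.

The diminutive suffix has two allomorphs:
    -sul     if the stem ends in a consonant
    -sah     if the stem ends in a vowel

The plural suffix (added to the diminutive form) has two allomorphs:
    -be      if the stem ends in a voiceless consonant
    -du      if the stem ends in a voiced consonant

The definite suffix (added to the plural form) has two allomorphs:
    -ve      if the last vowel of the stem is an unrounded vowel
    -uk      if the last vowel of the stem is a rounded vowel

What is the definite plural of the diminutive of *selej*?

*selej* — final sound /j/ (a consonant) → -sul → *selejsul*.
Since the final consonant of the diminutive form *selejsul* is /l/ (voiced), it takes -du, giving *selejsuldu*.
The last vowel of the plural form *selejsuldu* is /u/, which is a rounded vowel, so the definite suffix is -uk, giving *selejsulduuk*.

selejsulduuk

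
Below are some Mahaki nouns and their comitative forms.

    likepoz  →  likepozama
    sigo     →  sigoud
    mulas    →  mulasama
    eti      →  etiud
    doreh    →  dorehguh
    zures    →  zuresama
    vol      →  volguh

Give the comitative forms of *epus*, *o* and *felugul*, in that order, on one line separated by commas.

epusama, oud, felugulguh

The alternation tracks the final sound of the stem — -ama when the stem ends in a sibilant (*likepoz*, *mulas*, *zures*); -guh when the stem ends in a non-sibilant consonant (*doreh*, *vol*); -ud when the stem ends in a vowel (*sigo*, *eti*).
*epus* — final sound /s/ (a sibilant) → -ama → *epusama*.
*o*: final sound = /o/, a vowel → -ud → *oud*.
The final sound of *felugul* is /l/, which is a non-sibilant consonant, so the suffix is -guh, giving *felugulguh*.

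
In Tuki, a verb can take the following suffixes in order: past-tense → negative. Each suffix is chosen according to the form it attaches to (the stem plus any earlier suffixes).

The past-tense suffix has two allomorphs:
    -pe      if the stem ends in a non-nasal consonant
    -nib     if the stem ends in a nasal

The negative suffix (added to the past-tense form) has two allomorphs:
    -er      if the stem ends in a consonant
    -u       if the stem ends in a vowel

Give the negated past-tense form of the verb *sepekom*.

sepekomniber

Since the final consonant of *sepekom* is /m/ (a nasal), it takes -nib, giving *sepekomnib*.
The final sound of the past-tense form *sepekomnib* is /b/, which is a consonant, so the negative suffix is -er, giving *sepekomniber*.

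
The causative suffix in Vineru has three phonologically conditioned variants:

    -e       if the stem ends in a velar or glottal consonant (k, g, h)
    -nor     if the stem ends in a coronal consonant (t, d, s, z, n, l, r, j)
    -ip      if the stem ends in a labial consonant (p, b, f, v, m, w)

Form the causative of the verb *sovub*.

Since the final consonant of *sovub* is /b/ (labial), it takes -ip, giving *sovubip*.

sovubip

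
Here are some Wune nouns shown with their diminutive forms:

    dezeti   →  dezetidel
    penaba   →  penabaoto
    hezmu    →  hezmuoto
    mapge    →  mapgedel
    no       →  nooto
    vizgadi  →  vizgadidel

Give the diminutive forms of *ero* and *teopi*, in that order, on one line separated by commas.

The alternation tracks the last vowel of the stem — -del when the last vowel of the stem is a front vowel (*dezeti*, *mapge*, *vizgadi*); -oto when the last vowel of the stem is a back vowel (*penaba*, *hezmu*, *no*).
*ero*: last vowel = /o/, a back vowel → -oto → *erooto*.
*teopi*: last vowel = /i/, a front vowel → -del → *teopidel*.

erooto, teopidel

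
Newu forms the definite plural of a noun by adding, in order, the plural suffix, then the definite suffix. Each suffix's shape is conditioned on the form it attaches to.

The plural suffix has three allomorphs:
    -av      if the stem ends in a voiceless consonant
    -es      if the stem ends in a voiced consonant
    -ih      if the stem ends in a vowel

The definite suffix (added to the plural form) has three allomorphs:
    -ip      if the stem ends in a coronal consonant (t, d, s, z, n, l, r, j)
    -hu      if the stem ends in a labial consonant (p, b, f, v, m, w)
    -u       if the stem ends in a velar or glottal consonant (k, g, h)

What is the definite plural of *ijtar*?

ijtaresip

Since the final sound of *ijtar* is /r/ (a voiced consonant), it takes -es, giving *ijtares*.
The final consonant of the plural form *ijtares* is /s/, which is coronal, so the definite suffix is -ip, giving *ijtaresip*.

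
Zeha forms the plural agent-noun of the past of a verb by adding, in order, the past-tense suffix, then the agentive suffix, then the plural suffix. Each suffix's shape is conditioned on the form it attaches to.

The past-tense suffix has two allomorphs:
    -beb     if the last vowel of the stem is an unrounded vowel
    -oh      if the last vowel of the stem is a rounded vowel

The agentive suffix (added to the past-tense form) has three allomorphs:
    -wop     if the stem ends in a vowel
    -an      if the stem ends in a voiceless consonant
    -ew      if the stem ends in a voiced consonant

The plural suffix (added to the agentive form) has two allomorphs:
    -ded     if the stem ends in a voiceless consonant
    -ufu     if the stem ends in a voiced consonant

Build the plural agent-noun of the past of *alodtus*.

alodtusohanufu

*alodtus*: last vowel = /u/, a rounded vowel → -oh → *alodtusoh*.
The final sound of the past-tense form *alodtusoh* is /h/, which is a voiceless consonant, so the agentive suffix is -an, giving *alodtusohan*.
Since the final consonant of the agentive form *alodtusohan* is /n/ (voiced), it takes -ufu, giving *alodtusohanufu*.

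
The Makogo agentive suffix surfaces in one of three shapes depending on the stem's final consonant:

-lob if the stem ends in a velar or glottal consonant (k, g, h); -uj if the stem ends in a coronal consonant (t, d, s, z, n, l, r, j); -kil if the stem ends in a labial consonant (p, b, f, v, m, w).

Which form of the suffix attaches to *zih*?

*zih*: final consonant = /h/, velar/glottal → -lob.

-lob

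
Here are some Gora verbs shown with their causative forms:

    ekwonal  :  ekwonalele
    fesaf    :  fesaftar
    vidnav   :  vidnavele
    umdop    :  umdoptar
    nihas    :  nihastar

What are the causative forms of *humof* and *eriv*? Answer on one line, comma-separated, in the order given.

The pattern is voicing of the final consonant: -tar when the stem ends in a voiceless consonant (*fesaf*, *umdop*, *nihas*); -ele when the stem ends in a voiced consonant (*ekwonal*, *vidnav*).
*humof*: final consonant = /f/, voiceless → -tar → *humoftar*.
Since the final consonant of *eriv* is /v/ (voiced), it takes -ele, giving *erivele*.

humoftar, erivele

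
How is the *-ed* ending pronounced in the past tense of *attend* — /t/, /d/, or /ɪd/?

/ɪd/

The stem *attend* ends in /t/ or /d/.
The -ed suffix is realized as /ɪd/ after /t, d/; as /t/ after other voiceless consonants; and as /d/ after other voiced sounds.
So -ed on *attend* is pronounced /ɪd/.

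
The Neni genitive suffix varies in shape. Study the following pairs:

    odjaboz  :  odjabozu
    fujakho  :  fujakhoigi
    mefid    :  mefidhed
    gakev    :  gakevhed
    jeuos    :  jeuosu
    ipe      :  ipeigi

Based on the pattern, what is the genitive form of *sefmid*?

sefmidhed

Looking at the final sound of each stem: -u when the stem ends in a sibilant (*odjaboz*, *jeuos*); -hed when the stem ends in a non-sibilant consonant (*mefid*, *gakev*); -igi when the stem ends in a vowel (*fujakho*, *ipe*).
The final sound of *sefmid* is /d/, which is a non-sibilant consonant, so the suffix is -hed, giving *sefmidhed*.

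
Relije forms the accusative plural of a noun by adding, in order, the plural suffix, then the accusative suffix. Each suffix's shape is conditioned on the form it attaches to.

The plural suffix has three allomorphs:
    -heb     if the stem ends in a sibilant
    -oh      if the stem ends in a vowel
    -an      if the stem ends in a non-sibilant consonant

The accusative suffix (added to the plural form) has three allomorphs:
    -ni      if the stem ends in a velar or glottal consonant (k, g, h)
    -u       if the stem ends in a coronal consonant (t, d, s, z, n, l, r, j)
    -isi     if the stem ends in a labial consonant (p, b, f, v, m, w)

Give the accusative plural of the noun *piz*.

Since the final sound of *piz* is /z/ (a sibilant), it takes -heb, giving *pizheb*.
The final consonant of the plural form *pizheb* is /b/, which is labial, so the accusative suffix is -isi, giving *pizhebisi*.

pizhebisi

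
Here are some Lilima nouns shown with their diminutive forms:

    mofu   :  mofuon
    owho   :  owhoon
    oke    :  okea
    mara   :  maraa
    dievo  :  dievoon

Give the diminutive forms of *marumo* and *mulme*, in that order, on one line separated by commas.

marumoon, mulmea

The alternation tracks the last vowel of the stem — -on when the last vowel of the stem is a rounded vowel (*mofu*, *owho*, *dievo*); -a when the last vowel of the stem is an unrounded vowel (*oke*, *mara*).
The last vowel of *marumo* is /o/, which is a rounded vowel, so the suffix is -on, giving *marumoon*.
*mulme* — last vowel /e/ (an unrounded vowel) → -a → *mulmea*.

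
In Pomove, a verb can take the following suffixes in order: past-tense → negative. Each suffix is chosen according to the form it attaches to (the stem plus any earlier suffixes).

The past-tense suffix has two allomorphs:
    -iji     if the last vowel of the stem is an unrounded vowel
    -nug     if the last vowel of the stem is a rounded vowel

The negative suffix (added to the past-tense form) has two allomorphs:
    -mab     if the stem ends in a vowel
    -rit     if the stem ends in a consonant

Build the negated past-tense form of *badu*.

Since the last vowel of *badu* is /u/ (a rounded vowel), it takes -nug, giving *badunug*.
The final sound of the past-tense form *badunug* is /g/, which is a consonant, so the negative suffix is -rit, giving *badunugrit*.

badunugrit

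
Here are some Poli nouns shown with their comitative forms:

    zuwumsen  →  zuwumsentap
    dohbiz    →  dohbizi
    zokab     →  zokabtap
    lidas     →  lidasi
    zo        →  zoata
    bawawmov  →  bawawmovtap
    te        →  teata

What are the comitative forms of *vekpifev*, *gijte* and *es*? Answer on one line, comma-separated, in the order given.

vekpifevtap, gijteata, esi

The pattern is sibilance of the final sound: -i when the stem ends in a sibilant (*dohbiz*, *lidas*); -tap when the stem ends in a non-sibilant consonant (*zuwumsen*, *zokab*, *bawawmov*); -ata when the stem ends in a vowel (*zo*, *te*).
*vekpifev*: final sound = /v/, a non-sibilant consonant → -tap → *vekpifevtap*.
Since the final sound of *gijte* is /e/ (a vowel), it takes -ata, giving *gijteata*.
The final sound of *es* is /s/, which is a sibilant, so the suffix is -i, giving *esi*.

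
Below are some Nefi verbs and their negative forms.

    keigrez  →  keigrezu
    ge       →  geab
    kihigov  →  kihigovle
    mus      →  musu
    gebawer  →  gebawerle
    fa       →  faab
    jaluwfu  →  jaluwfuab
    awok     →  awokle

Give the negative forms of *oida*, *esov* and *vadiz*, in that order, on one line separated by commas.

The alternation tracks the final sound of the stem — -u when the stem ends in a sibilant (*keigrez*, *mus*); -le when the stem ends in a non-sibilant consonant (*kihigov*, *gebawer*, *awok*); -ab when the stem ends in a vowel (*ge*, *fa*, *jaluwfu*).
*oida*: final sound = /a/, a vowel → -ab → *oidaab*.
*esov* — final sound /v/ (a non-sibilant consonant) → -le → *esovle*.
*vadiz* — final sound /z/ (a sibilant) → -u → *vadizu*.

oidaab, esovle, vadizu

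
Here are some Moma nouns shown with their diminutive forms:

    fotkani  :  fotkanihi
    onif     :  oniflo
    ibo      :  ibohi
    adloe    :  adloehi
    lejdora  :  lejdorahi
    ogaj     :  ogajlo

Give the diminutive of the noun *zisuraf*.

The suffix is conditioned by the final sound: -lo when the stem ends in a consonant (*onif*, *ogaj*); -hi when the stem ends in a vowel (*fotkani*, *ibo*, *adloe*, *lejdora*).
*zisuraf*: final sound = /f/, a consonant → -lo → *zisuraflo*.

zisuraflo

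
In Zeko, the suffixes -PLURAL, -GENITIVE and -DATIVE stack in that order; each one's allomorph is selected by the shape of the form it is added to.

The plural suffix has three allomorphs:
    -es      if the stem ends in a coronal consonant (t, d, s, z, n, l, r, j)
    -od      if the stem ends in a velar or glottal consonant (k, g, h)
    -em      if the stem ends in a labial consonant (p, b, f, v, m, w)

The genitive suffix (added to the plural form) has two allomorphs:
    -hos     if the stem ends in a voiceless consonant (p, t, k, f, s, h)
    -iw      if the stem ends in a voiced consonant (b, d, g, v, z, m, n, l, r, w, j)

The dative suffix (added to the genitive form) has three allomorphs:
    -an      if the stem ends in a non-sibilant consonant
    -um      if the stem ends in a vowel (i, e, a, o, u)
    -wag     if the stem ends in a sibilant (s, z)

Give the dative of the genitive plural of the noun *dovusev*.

Since the final consonant of *dovusev* is /v/ (labial), it takes -em, giving *dovusevem*.
The plural form *dovusevem*: final consonant = /m/, voiced → -iw → *dovusevemiw*.
The genitive form *dovusevemiw*: final sound = /w/, a non-sibilant consonant → -an → *dovusevemiwan*.

dovusevemiwan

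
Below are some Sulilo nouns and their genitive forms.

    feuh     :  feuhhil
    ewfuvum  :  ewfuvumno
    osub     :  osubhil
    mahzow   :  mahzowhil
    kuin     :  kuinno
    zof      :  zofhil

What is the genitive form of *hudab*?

hudabhil

Looking at the final consonant of each stem: -no when the stem ends in a nasal (*ewfuvum*, *kuin*); -hil when the stem ends in a non-nasal consonant (*feuh*, *osub*, *mahzow*, *zof*).
*hudab* — final consonant /b/ (non-nasal) → -hil → *hudabhil*.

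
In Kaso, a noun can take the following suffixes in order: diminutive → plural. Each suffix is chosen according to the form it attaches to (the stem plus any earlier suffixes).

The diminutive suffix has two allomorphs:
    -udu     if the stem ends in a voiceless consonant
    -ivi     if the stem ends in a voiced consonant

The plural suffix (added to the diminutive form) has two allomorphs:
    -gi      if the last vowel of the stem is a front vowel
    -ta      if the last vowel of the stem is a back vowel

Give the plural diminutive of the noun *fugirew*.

*fugirew* — final consonant /w/ (voiced) → -ivi → *fugirewivi*.
The last vowel of the diminutive form *fugirewivi* is /i/, which is a front vowel, so the plural suffix is -gi, giving *fugirewivigi*.

fugirewivigi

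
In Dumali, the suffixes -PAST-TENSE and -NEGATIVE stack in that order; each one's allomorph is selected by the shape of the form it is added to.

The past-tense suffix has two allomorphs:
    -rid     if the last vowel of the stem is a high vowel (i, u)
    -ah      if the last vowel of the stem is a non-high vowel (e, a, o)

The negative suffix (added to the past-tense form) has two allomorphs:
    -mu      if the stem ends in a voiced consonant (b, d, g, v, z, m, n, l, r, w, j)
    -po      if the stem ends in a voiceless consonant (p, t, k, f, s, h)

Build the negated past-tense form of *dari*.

The last vowel of *dari* is /i/, which is a high vowel, so the past-tense suffix is -rid, giving *daririd*.
The past-tense form *daririd*: final consonant = /d/, voiced → -mu → *dariridmu*.

dariridmu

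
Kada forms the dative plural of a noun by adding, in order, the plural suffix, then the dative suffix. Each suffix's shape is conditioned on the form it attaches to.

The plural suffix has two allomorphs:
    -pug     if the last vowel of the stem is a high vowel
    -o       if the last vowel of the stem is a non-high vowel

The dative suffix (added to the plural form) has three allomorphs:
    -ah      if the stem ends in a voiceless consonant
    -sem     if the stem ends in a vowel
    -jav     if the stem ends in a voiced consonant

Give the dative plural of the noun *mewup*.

The last vowel of *mewup* is /u/, which is a high vowel, so the plural suffix is -pug, giving *mewuppug*.
The final sound of the plural form *mewuppug* is /g/, which is a voiced consonant, so the dative suffix is -jav, giving *mewuppugjav*.

mewuppugjav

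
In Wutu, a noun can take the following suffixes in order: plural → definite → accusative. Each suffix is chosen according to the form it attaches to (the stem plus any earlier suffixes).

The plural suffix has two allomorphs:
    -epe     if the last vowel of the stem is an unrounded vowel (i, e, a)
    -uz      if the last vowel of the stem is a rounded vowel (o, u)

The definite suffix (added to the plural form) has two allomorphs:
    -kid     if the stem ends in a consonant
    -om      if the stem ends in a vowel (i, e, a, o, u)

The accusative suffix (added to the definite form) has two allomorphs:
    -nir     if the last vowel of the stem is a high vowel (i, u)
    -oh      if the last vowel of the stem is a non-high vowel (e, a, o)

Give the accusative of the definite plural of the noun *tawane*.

tawaneepeomoh

*tawane*: last vowel = /e/, an unrounded vowel → -epe → *tawaneepe*.
The final sound of the plural form *tawaneepe* is /e/, which is a vowel, so the definite suffix is -om, giving *tawaneepeom*.
The last vowel of the definite form *tawaneepeom* is /o/, which is a non-high vowel, so the accusative suffix is -oh, giving *tawaneepeomoh*.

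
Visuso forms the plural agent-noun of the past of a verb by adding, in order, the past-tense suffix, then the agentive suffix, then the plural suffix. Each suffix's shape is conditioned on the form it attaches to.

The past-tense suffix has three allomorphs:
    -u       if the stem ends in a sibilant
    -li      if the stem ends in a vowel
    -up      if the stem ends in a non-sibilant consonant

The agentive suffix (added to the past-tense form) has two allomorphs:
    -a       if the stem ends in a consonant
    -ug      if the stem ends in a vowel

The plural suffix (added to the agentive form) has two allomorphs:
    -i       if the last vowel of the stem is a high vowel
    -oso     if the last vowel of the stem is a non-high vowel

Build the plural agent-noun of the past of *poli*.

poliliugi

*poli* — final sound /i/ (a vowel) → -li → *polili*.
The past-tense form *polili* — final sound /i/ (a vowel) → -ug → *poliliug*.
The agentive form *poliliug* — last vowel /u/ (a high vowel) → -i → *poliliugi*.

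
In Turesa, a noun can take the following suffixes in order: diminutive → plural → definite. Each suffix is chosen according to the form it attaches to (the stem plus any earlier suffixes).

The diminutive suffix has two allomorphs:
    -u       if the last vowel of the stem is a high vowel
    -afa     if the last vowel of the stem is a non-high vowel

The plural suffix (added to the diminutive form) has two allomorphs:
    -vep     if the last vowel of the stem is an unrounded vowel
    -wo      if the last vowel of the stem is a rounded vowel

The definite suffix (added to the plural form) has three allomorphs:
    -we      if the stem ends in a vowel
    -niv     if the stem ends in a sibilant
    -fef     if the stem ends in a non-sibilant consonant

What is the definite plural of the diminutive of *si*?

siuwowe

*si*: last vowel = /i/, a high vowel → -u → *siu*.
The last vowel of the diminutive form *siu* is /u/, which is a rounded vowel, so the plural suffix is -wo, giving *siuwo*.
Since the final sound of the plural form *siuwo* is /o/ (a vowel), it takes -we, giving *siuwowe*.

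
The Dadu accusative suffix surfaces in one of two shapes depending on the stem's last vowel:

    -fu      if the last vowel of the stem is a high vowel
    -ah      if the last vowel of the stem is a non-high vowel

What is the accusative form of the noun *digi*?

digifu

Since the last vowel of *digi* is /i/ (a high vowel), it takes -fu, giving *digifu*.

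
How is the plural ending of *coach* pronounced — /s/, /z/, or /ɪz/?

The stem *coach* ends in a sibilant (/s, z, ʃ, ʒ, tʃ, dʒ/).
The plural suffix surfaces as /ɪz/ after sibilants, /s/ after other voiceless consonants, and /z/ after other voiced sounds.
So the plural -s on *coach* is pronounced /ɪz/.

/ɪz/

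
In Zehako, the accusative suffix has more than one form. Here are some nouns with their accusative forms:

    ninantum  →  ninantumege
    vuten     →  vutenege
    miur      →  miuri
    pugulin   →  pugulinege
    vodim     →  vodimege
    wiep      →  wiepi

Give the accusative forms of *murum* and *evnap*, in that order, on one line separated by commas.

The suffix is conditioned by the final consonant: -ege when the stem ends in a nasal (*ninantum*, *vuten*, *pugulin*, *vodim*); -i when the stem ends in a non-nasal consonant (*miur*, *wiep*).
*murum*: final consonant = /m/, a nasal → -ege → *murumege*.
*evnap* — final consonant /p/ (non-nasal) → -i → *evnapi*.

murumege, evnapi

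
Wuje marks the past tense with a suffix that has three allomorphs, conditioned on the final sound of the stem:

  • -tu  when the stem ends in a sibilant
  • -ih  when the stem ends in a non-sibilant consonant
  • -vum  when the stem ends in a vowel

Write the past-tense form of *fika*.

fikavum

*fika*: final sound = /a/, a vowel → -vum → *fikavum*.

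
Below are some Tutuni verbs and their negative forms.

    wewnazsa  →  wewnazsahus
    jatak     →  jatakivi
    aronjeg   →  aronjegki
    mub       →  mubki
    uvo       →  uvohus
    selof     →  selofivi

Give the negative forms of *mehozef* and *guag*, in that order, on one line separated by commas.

mehozefivi, guagki

The alternation tracks the final sound of the stem — -ivi when the stem ends in a voiceless consonant (*jatak*, *selof*); -ki when the stem ends in a voiced consonant (*aronjeg*, *mub*); -hus when the stem ends in a vowel (*wewnazsa*, *uvo*).
The final sound of *mehozef* is /f/, which is a voiceless consonant, so the suffix is -ivi, giving *mehozefivi*.
Since the final sound of *guag* is /g/ (a voiced consonant), it takes -ki, giving *guagki*.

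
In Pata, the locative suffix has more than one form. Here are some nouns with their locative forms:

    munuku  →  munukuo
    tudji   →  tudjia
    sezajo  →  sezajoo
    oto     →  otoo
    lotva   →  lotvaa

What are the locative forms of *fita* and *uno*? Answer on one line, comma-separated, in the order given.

Looking at the last vowel of each stem: -o when the last vowel of the stem is a rounded vowel (*munuku*, *sezajo*, *oto*); -a when the last vowel of the stem is an unrounded vowel (*tudji*, *lotva*).
*fita* — last vowel /a/ (an unrounded vowel) → -a → *fitaa*.
Since the last vowel of *uno* is /o/ (a rounded vowel), it takes -o, giving *unoo*.

fitaa, unoo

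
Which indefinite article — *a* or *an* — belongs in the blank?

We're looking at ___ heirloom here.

an

The indefinite article is chosen by the initial *sound* of the following word, not its spelling.
*heirloom* begins with the sound /ɛ/ (silent h) — a vowel sound.
So the article is *an*: We're looking at an heirloom here.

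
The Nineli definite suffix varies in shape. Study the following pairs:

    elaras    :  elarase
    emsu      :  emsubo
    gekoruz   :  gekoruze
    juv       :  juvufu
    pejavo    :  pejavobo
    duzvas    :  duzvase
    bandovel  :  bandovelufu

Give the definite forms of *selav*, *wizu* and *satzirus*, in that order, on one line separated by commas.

selavufu, wizubo, satziruse

The suffix is conditioned by the final sound: -e when the stem ends in a sibilant (*elaras*, *gekoruz*, *duzvas*); -ufu when the stem ends in a non-sibilant consonant (*juv*, *bandovel*); -bo when the stem ends in a vowel (*emsu*, *pejavo*).
The final sound of *selav* is /v/, which is a non-sibilant consonant, so the suffix is -ufu, giving *selavufu*.
Since the final sound of *wizu* is /u/ (a vowel), it takes -bo, giving *wizubo*.
Since the final sound of *satzirus* is /s/ (a sibilant), it takes -e, giving *satziruse*.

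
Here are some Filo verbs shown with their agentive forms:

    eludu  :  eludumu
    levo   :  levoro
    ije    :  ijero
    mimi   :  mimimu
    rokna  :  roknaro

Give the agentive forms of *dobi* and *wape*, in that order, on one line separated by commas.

dobimu, wapero

The pattern is height harmony: -mu when the last vowel of the stem is a high vowel (*eludu*, *mimi*); -ro when the last vowel of the stem is a non-high vowel (*levo*, *ije*, *rokna*).
The last vowel of *dobi* is /i/, which is a high vowel, so the suffix is -mu, giving *dobimu*.
Since the last vowel of *wape* is /e/ (a non-high vowel), it takes -ro, giving *wapero*.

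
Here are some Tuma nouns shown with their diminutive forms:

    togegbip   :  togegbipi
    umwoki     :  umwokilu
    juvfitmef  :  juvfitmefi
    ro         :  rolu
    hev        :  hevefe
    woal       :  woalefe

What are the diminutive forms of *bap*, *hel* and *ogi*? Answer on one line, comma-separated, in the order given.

Looking at the final sound of each stem: -i when the stem ends in a voiceless consonant (*togegbip*, *juvfitmef*); -efe when the stem ends in a voiced consonant (*hev*, *woal*); -lu when the stem ends in a vowel (*umwoki*, *ro*).
*bap* — final sound /p/ (a voiceless consonant) → -i → *bapi*.
Since the final sound of *hel* is /l/ (a voiced consonant), it takes -efe, giving *helefe*.
*ogi*: final sound = /i/, a vowel → -lu → *ogilu*.

bapi, helefe, ogilu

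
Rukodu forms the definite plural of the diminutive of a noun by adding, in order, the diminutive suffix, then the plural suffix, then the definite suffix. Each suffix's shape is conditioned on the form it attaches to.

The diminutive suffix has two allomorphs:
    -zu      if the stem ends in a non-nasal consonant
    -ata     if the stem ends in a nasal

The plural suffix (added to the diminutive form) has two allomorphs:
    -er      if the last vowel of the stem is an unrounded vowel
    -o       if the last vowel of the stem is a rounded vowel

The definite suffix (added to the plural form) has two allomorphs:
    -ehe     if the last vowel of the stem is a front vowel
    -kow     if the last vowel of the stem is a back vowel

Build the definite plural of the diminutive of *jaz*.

jazzuokow

*jaz* — final consonant /z/ (non-nasal) → -zu → *jazzu*.
The last vowel of the diminutive form *jazzu* is /u/, which is a rounded vowel, so the plural suffix is -o, giving *jazzuo*.
The plural form *jazzuo* — last vowel /o/ (a back vowel) → -kow → *jazzuokow*.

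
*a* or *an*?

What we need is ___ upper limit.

an

The indefinite article is chosen by the initial *sound* of the following word, not its spelling.
*upper* begins with the sound /ʌ/ (u pronounced /ʌ/) — a vowel sound.
So the article is *an*: What we need is an upper limit.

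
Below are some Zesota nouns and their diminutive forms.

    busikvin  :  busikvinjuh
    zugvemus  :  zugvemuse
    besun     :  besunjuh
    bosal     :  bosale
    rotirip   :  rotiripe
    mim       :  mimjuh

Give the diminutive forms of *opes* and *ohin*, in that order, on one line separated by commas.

The alternation tracks the final consonant of the stem — -juh when the stem ends in a nasal (*busikvin*, *besun*, *mim*); -e when the stem ends in a non-nasal consonant (*zugvemus*, *bosal*, *rotirip*).
*opes*: final consonant = /s/, non-nasal → -e → *opese*.
*ohin* — final consonant /n/ (a nasal) → -juh → *ohinjuh*.

opese, ohinjuh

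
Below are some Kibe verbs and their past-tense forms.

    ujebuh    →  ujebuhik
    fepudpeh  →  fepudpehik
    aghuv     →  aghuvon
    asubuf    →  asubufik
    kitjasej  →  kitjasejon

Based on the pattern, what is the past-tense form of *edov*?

The suffix is conditioned by the final consonant: -ik when the stem ends in a voiceless consonant (*ujebuh*, *fepudpeh*, *asubuf*); -on when the stem ends in a voiced consonant (*aghuv*, *kitjasej*).
The final consonant of *edov* is /v/, which is voiced, so the suffix is -on, giving *edovon*.

edovon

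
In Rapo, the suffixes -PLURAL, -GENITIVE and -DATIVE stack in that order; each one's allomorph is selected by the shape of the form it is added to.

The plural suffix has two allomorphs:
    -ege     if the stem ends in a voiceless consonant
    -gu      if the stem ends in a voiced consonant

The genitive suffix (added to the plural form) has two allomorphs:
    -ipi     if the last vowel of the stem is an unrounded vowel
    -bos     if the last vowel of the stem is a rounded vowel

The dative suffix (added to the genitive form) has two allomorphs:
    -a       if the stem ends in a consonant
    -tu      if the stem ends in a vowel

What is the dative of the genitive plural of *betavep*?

betavepegeipitu

*betavep* — final consonant /p/ (voiceless) → -ege → *betavepege*.
The last vowel of the plural form *betavepege* is /e/, which is an unrounded vowel, so the genitive suffix is -ipi, giving *betavepegeipi*.
The final sound of the genitive form *betavepegeipi* is /i/, which is a vowel, so the dative suffix is -tu, giving *betavepegeipitu*.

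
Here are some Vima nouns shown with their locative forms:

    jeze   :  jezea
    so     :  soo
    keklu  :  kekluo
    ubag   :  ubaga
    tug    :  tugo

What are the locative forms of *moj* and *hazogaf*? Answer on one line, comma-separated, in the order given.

mojo, hazogafa

The suffix is conditioned by the last vowel: -o when the last vowel of the stem is a rounded vowel (*so*, *keklu*, *tug*); -a when the last vowel of the stem is an unrounded vowel (*jeze*, *ubag*).
The last vowel of *moj* is /o/, which is a rounded vowel, so the suffix is -o, giving *mojo*.
The last vowel of *hazogaf* is /a/, which is an unrounded vowel, so the suffix is -a, giving *hazogafa*.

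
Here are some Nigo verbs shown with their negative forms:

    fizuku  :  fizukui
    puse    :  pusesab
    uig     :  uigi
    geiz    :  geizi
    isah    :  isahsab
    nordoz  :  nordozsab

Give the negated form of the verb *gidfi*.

Looking at the last vowel of each stem: -i when the last vowel of the stem is a high vowel (*fizuku*, *uig*, *geiz*); -sab when the last vowel of the stem is a non-high vowel (*puse*, *isah*, *nordoz*).
Since the last vowel of *gidfi* is /i/ (a high vowel), it takes -i, giving *gidfii*.

gidfii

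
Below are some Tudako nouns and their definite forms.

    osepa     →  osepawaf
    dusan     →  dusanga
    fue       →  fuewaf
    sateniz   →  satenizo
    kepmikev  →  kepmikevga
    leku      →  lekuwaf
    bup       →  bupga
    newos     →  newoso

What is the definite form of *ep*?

epga

The suffix is conditioned by the final sound: -o when the stem ends in a sibilant (*sateniz*, *newos*); -ga when the stem ends in a non-sibilant consonant (*dusan*, *kepmikev*, *bup*); -waf when the stem ends in a vowel (*osepa*, *fue*, *leku*).
*ep*: final sound = /p/, a non-sibilant consonant → -ga → *epga*.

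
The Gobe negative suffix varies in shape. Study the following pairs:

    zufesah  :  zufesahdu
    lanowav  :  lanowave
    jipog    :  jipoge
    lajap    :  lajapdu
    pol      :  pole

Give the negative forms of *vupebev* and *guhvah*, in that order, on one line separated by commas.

The pattern is voicing of the final consonant: -du when the stem ends in a voiceless consonant (*zufesah*, *lajap*); -e when the stem ends in a voiced consonant (*lanowav*, *jipog*, *pol*).
*vupebev* — final consonant /v/ (voiced) → -e → *vupebeve*.
*guhvah* — final consonant /h/ (voiceless) → -du → *guhvahdu*.

vupebeve, guhvahdu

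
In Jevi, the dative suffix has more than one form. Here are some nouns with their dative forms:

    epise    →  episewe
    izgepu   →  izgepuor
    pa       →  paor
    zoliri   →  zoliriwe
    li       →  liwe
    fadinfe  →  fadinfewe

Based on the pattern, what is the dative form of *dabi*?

dabiwe

The alternation tracks the last vowel of the stem — -we when the last vowel of the stem is a front vowel (*epise*, *zoliri*, *li*, *fadinfe*); -or when the last vowel of the stem is a back vowel (*izgepu*, *pa*).
*dabi* — last vowel /i/ (a front vowel) → -we → *dabiwe*.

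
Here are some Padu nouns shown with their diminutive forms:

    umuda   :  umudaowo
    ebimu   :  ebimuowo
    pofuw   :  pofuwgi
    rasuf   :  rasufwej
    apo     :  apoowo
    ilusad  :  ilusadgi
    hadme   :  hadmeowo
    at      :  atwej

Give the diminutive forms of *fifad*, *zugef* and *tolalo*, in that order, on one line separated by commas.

Looking at the final sound of each stem: -wej when the stem ends in a voiceless consonant (*rasuf*, *at*); -gi when the stem ends in a voiced consonant (*pofuw*, *ilusad*); -owo when the stem ends in a vowel (*umuda*, *ebimu*, *apo*, *hadme*).
*fifad*: final sound = /d/, a voiced consonant → -gi → *fifadgi*.
*zugef*: final sound = /f/, a voiceless consonant → -wej → *zugefwej*.
The final sound of *tolalo* is /o/, which is a vowel, so the suffix is -owo, giving *tolaloowo*.

fifadgi, zugefwej, tolaloowo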